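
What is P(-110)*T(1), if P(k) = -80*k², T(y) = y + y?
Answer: -1936000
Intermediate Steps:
T(y) = 2*y
P(-110)*T(1) = (-80*(-110)²)*(2*1) = -80*12100*2 = -968000*2 = -1936000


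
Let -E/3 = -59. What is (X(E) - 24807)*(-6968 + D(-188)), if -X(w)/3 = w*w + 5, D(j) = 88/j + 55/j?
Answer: 155654878743/188 ≈ 8.2795e+8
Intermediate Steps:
D(j) = 143/j
E = 177 (E = -3*(-59) = 177)
X(w) = -15 - 3*w**2 (X(w) = -3*(w*w + 5) = -3*(w**2 + 5) = -3*(5 + w**2) = -15 - 3*w**2)
(X(E) - 24807)*(-6968 + D(-188)) = ((-15 - 3*177**2) - 24807)*(-6968 + 143/(-188)) = ((-15 - 3*31329) - 24807)*(-6968 + 143*(-1/188)) = ((-15 - 93987) - 24807)*(-6968 - 143/188) = (-94002 - 24807)*(-1310127/188) = -118809*(-1310127/188) = 155654878743/188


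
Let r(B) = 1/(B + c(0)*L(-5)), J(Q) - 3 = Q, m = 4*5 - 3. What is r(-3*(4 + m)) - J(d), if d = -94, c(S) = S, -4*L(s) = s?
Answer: 5732/63 ≈ 90.984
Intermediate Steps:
m = 17 (m = 20 - 3 = 17)
L(s) = -s/4
J(Q) = 3 + Q
r(B) = 1/B (r(B) = 1/(B + 0*(-¼*(-5))) = 1/(B + 0*(5/4)) = 1/(B + 0) = 1/B)
r(-3*(4 + m)) - J(d) = 1/(-3*(4 + 17)) - (3 - 94) = 1/(-3*21) - 1*(-91) = 1/(-63) + 91 = -1/63 + 91 = 5732/63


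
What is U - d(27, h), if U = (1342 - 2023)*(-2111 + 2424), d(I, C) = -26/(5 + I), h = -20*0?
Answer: -3410435/16 ≈ -2.1315e+5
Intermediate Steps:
h = 0
U = -213153 (U = -681*313 = -213153)
U - d(27, h) = -213153 - (-26)/(5 + 27) = -213153 - (-26)/32 = -213153 - 1*(-13/16) = -213153 + 13/16 = -3410435/16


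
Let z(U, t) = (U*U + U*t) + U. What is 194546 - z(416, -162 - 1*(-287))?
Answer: -30926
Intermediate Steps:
z(U, t) = U + U**2 + U*t (z(U, t) = (U**2 + U*t) + U = U + U**2 + U*t)
194546 - z(416, -162 - 1*(-287)) = 194546 - 416*(1 + 416 + (-162 - 1*(-287))) = 194546 - 416*(1 + 416 + (-162 + 287)) = 194546 - 416*(1 + 416 + 125) = 194546 - 416*542 = 194546 - 1*225472 = 194546 - 225472 = -30926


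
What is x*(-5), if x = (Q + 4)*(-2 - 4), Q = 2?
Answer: 180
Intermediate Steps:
x = -36 (x = (2 + 4)*(-2 - 4) = 6*(-6) = -36)
x*(-5) = -36*(-5) = 180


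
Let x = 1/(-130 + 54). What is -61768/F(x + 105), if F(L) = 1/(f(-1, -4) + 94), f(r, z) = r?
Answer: -5744424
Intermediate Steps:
x = -1/76 (x = 1/(-76) = -1/76 ≈ -0.013158)
F(L) = 1/93 (F(L) = 1/(-1 + 94) = 1/93)
-61768/F(x + 105) = -61768/1/93 = -61768*93 = -5744424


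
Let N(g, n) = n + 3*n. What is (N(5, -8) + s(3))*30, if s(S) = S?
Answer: -870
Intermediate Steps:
N(g, n) = 4*n
(N(5, -8) + s(3))*30 = (4*(-8) + 3)*30 = (-32 + 3)*30 = -29*30 = -870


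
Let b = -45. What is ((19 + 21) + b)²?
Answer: 25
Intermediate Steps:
((19 + 21) + b)² = ((19 + 21) - 45)² = (40 - 45)² = (-5)² = 25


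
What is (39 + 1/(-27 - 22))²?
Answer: 3648100/2401 ≈ 1519.4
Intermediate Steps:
(39 + 1/(-27 - 22))² = (39 + 1/(-49))² = (39 - 1/49)² = (1910/49)² = 3648100/2401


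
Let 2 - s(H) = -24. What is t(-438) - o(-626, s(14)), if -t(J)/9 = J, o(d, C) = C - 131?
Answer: 4047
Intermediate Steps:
s(H) = 26 (s(H) = 2 - 1*(-24) = 2 + 24 = 26)
o(d, C) = -131 + C
t(J) = -9*J
t(-438) - o(-626, s(14)) = -9*(-438) - (-131 + 26) = 3942 - 1*(-105) = 3942 + 105 = 4047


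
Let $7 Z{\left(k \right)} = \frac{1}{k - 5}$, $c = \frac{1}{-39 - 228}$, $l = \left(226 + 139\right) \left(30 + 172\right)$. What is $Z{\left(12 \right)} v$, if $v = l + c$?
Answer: $\frac{19685909}{13083} \approx 1504.7$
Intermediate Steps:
$l = 73730$ ($l = 365 \cdot 202 = 73730$)
$c = - \frac{1}{267}$ ($c = \frac{1}{-267} = - \frac{1}{267} \approx -0.0037453$)
$Z{\left(k \right)} = \frac{1}{7 \left(-5 + k\right)}$ ($Z{\left(k \right)} = \frac{1}{7 \left(k - 5\right)} = \frac{1}{7 \left(-5 + k\right)}$)
$v = \frac{19685909}{267}$ ($v = 73730 - \frac{1}{267} = \frac{19685909}{267} \approx 73730.0$)
$Z{\left(12 \right)} v = \frac{1}{7 \left(-5 + 12\right)} \frac{19685909}{267} = \frac{1}{7 \cdot 7} \cdot \frac{19685909}{267} = \frac{1}{7} \cdot \frac{1}{7} \cdot \frac{19685909}{267} = \frac{1}{49} \cdot \frac{19685909}{267} = \frac{19685909}{13083}$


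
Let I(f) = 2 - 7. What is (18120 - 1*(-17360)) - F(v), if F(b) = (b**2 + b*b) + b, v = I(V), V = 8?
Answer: 35435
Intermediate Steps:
I(f) = -5
v = -5
F(b) = b + 2*b**2 (F(b) = (b**2 + b**2) + b = 2*b**2 + b = b + 2*b**2)
(18120 - 1*(-17360)) - F(v) = (18120 - 1*(-17360)) - (-5)*(1 + 2*(-5)) = (18120 + 17360) - (-5)*(1 - 10) = 35480 - (-5)*(-9) = 35480 - 1*45 = 35480 - 45 = 35435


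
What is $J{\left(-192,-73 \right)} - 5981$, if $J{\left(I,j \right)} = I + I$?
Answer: $-6365$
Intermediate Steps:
$J{\left(I,j \right)} = 2 I$
$J{\left(-192,-73 \right)} - 5981 = 2 \left(-192\right) - 5981 = -384 + \left(-24776 + 18795\right) = -384 - 5981 = -6365$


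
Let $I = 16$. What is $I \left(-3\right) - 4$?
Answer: $-52$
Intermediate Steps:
$I \left(-3\right) - 4 = 16 \left(-3\right) - 4 = -48 - 4 = -52$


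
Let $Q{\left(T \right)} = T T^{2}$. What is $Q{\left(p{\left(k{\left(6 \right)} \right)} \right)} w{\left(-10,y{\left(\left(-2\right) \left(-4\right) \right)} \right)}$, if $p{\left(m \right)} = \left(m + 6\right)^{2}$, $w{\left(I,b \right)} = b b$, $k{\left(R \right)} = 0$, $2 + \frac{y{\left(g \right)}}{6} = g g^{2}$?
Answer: $436868121600$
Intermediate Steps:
$y{\left(g \right)} = -12 + 6 g^{3}$ ($y{\left(g \right)} = -12 + 6 g g^{2} = -12 + 6 g^{3}$)
$w{\left(I,b \right)} = b^{2}$
$p{\left(m \right)} = \left(6 + m\right)^{2}$
$Q{\left(T \right)} = T^{3}$
$Q{\left(p{\left(k{\left(6 \right)} \right)} \right)} w{\left(-10,y{\left(\left(-2\right) \left(-4\right) \right)} \right)} = \left(\left(6 + 0\right)^{2}\right)^{3} \left(-12 + 6 \left(\left(-2\right) \left(-4\right)\right)^{3}\right)^{2} = \left(6^{2}\right)^{3} \left(-12 + 6 \cdot 8^{3}\right)^{2} = 36^{3} \left(-12 + 6 \cdot 512\right)^{2} = 46656 \left(-12 + 3072\right)^{2} = 46656 \cdot 3060^{2} = 46656 \cdot 9363600 = 436868121600$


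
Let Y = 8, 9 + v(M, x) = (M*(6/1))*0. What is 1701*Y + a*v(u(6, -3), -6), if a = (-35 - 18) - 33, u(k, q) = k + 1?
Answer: 14382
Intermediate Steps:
u(k, q) = 1 + k
v(M, x) = -9 (v(M, x) = -9 + (M*(6/1))*0 = -9 + (M*(6*1))*0 = -9 + (M*6)*0 = -9 + (6*M)*0 = -9 + 0 = -9)
a = -86 (a = -53 - 33 = -86)
1701*Y + a*v(u(6, -3), -6) = 1701*8 - 86*(-9) = 13608 + 774 = 14382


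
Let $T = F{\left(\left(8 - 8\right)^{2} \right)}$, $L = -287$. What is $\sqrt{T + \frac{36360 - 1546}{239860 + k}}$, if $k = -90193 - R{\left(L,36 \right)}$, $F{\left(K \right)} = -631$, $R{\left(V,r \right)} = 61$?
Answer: $\frac{i \sqrt{3529451342658}}{74803} \approx 25.115 i$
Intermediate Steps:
$k = -90254$ ($k = -90193 - 61 = -90254$)
$T = -631$
$\sqrt{T + \frac{36360 - 1546}{239860 + k}} = \sqrt{-631 + \frac{36360 - 1546}{239860 - 90254}} = \sqrt{-631 + \frac{34814}{149606}} = \sqrt{-631 + 34814 \cdot \frac{1}{149606}} = \sqrt{-631 + \frac{17407}{74803}} = \sqrt{- \frac{47183286}{74803}} = \frac{i \sqrt{3529451342658}}{74803}$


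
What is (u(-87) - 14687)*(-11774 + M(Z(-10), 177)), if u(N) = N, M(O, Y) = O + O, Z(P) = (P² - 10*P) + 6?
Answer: 167862188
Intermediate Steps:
Z(P) = 6 + P² - 10*P
M(O, Y) = 2*O
(u(-87) - 14687)*(-11774 + M(Z(-10), 177)) = (-87 - 14687)*(-11774 + 2*(6 + (-10)² - 10*(-10))) = -14774*(-11774 + 2*(6 + 100 + 100)) = -14774*(-11774 + 2*206) = -14774*(-11774 + 412) = -14774*(-11362) = 167862188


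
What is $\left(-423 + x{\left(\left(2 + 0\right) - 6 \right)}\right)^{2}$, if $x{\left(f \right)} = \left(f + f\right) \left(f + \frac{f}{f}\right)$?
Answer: $159201$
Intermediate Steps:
$x{\left(f \right)} = 2 f \left(1 + f\right)$ ($x{\left(f \right)} = 2 f \left(f + 1\right) = 2 f \left(1 + f\right)$)
$\left(-423 + x{\left(\left(2 + 0\right) - 6 \right)}\right)^{2} = \left(-423 + 2 \left(\left(2 + 0\right) - 6\right) \left(1 + \left(\left(2 + 0\right) - 6\right)\right)\right)^{2} = \left(-423 + 2 \left(2 - 6\right) \left(1 + \left(2 - 6\right)\right)\right)^{2} = \left(-423 + 2 \left(-4\right) \left(1 - 4\right)\right)^{2} = \left(-423 + 2 \left(-4\right) \left(-3\right)\right)^{2} = \left(-423 + 24\right)^{2} = \left(-399\right)^{2} = 159201$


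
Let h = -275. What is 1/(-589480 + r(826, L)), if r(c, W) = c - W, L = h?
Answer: -1/588379 ≈ -1.6996e-6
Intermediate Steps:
L = -275
1/(-589480 + r(826, L)) = 1/(-589480 + (826 - 1*(-275))) = 1/(-589480 + (826 + 275)) = 1/(-589480 + 1101) = 1/(-588379) = -1/588379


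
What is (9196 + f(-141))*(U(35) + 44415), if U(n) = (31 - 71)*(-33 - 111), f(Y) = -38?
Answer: 459502650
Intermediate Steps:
U(n) = 5760 (U(n) = -40*(-144) = 5760)
(9196 + f(-141))*(U(35) + 44415) = (9196 - 38)*(5760 + 44415) = 9158*50175 = 459502650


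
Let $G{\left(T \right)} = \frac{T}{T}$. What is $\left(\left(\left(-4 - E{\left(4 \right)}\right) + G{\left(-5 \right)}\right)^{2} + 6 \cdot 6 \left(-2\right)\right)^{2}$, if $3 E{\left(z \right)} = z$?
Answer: $\frac{229441}{81} \approx 2832.6$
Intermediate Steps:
$E{\left(z \right)} = \frac{z}{3}$
$G{\left(T \right)} = 1$
$\left(\left(\left(-4 - E{\left(4 \right)}\right) + G{\left(-5 \right)}\right)^{2} + 6 \cdot 6 \left(-2\right)\right)^{2} = \left(\left(\left(-4 - \frac{1}{3} \cdot 4\right) + 1\right)^{2} + 6 \cdot 6 \left(-2\right)\right)^{2} = \left(\left(\left(-4 - \frac{4}{3}\right) + 1\right)^{2} + 36 \left(-2\right)\right)^{2} = \left(\left(\left(-4 - \frac{4}{3}\right) + 1\right)^{2} - 72\right)^{2} = \left(\left(- \frac{16}{3} + 1\right)^{2} - 72\right)^{2} = \left(\left(- \frac{13}{3}\right)^{2} - 72\right)^{2} = \left(\frac{169}{9} - 72\right)^{2} = \left(- \frac{479}{9}\right)^{2} = \frac{229441}{81}$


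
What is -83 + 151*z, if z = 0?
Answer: -83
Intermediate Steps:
-83 + 151*z = -83 + 151*0 = -83 + 0 = -83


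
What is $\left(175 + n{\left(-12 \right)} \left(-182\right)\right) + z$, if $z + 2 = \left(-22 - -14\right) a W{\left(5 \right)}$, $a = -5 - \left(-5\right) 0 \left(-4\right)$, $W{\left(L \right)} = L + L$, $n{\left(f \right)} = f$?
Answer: $2757$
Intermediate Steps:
$W{\left(L \right)} = 2 L$
$a = -5$ ($a = -5 - 0 \left(-4\right) = -5 - 0 = -5 + 0 = -5$)
$z = 398$ ($z = -2 + \left(-22 - -14\right) \left(-5\right) 2 \cdot 5 = -2 + \left(-22 + 14\right) \left(-5\right) 10 = -2 + \left(-8\right) \left(-5\right) 10 = -2 + 40 \cdot 10 = -2 + 400 = 398$)
$\left(175 + n{\left(-12 \right)} \left(-182\right)\right) + z = \left(175 - -2184\right) + 398 = \left(175 + 2184\right) + 398 = 2359 + 398 = 2757$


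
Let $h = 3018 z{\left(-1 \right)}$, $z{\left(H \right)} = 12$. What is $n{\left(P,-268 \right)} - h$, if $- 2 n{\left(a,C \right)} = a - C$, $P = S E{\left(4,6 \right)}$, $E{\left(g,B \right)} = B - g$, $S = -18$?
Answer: $-36332$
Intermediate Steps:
$P = -36$ ($P = - 18 \left(6 - 4\right) = \left(-18\right) 2 = -36$)
$n{\left(a,C \right)} = \frac{C}{2} - \frac{a}{2}$ ($n{\left(a,C \right)} = - \frac{a - C}{2} = \frac{C}{2} - \frac{a}{2}$)
$h = 36216$ ($h = 3018 \cdot 12 = 36216$)
$n{\left(P,-268 \right)} - h = \left(\frac{1}{2} \left(-268\right) - -18\right) - 36216 = \left(-134 + 18\right) - 36216 = -116 - 36216 = -36332$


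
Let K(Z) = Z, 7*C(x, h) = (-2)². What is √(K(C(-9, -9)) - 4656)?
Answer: 2*I*√57029/7 ≈ 68.231*I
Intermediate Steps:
C(x, h) = 4/7 (C(x, h) = (⅐)*(-2)² = (⅐)*4 = 4/7)
√(K(C(-9, -9)) - 4656) = √(4/7 - 4656) = √(-32588/7) = 2*I*√57029/7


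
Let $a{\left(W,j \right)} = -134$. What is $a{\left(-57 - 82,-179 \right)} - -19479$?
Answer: $19345$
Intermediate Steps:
$a{\left(-57 - 82,-179 \right)} - -19479 = -134 - -19479 = -134 + 19479 = 19345$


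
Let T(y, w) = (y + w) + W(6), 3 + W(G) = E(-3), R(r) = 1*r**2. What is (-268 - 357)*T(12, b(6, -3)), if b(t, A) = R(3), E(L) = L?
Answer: -9375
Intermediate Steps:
R(r) = r**2
b(t, A) = 9 (b(t, A) = 3**2 = 9)
W(G) = -6 (W(G) = -3 - 3 = -6)
T(y, w) = -6 + w + y (T(y, w) = (y + w) - 6 = (w + y) - 6 = -6 + w + y)
(-268 - 357)*T(12, b(6, -3)) = (-268 - 357)*(-6 + 9 + 12) = -625*15 = -9375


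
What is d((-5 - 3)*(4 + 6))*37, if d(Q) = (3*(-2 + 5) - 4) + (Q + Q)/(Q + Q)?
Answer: 222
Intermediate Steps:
d(Q) = 6 (d(Q) = (3*3 - 4) + (2*Q)/((2*Q)) = (9 - 4) + (2*Q)*(1/(2*Q)) = 5 + 1 = 6)
d((-5 - 3)*(4 + 6))*37 = 6*37 = 222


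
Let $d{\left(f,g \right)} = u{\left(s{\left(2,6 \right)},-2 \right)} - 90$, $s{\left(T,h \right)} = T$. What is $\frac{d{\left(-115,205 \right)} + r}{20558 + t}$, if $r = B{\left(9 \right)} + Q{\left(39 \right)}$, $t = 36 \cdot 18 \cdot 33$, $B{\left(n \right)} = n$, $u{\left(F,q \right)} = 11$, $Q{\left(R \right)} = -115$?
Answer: $- \frac{185}{41942} \approx -0.0044109$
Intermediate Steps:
$t = 21384$ ($t = 648 \cdot 33 = 21384$)
$d{\left(f,g \right)} = -79$ ($d{\left(f,g \right)} = 11 - 90 = -79$)
$r = -106$ ($r = 9 - 115 = -106$)
$\frac{d{\left(-115,205 \right)} + r}{20558 + t} = \frac{-79 - 106}{20558 + 21384} = - \frac{185}{41942}$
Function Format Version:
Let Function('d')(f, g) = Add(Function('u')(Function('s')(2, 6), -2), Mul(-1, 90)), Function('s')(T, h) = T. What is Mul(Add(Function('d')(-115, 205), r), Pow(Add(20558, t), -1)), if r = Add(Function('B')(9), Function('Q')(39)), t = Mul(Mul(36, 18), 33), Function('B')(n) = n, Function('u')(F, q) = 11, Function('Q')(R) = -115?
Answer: Rational(-185, 41942) ≈ -0.0044109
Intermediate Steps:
t = 21384 (t = Mul(648, 33) = 21384)
Function('d')(f, g) = -79 (Function('d')(f, g) = Add(11, Mul(-1, 90)) = Add(11, -90) = -79)
r = -106 (r = Add(9, -115) = -106)
Mul(Add(Function('d')(-115, 205), r), Pow(Add(20558, t), -1)) = Mul(Add(-79, -106), Pow(Add(20558, 21384), -1)) = Mul(-185, Pow(41942, -1)) = Mul(-185, Rational(1, 41942)) = Rational(-185, 41942)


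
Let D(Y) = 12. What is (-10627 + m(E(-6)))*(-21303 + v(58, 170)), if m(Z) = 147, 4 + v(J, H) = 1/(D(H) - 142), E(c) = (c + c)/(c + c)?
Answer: 2902866728/13 ≈ 2.2330e+8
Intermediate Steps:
E(c) = 1 (E(c) = (2*c)/((2*c)) = (2*c)*(1/(2*c)) = 1)
v(J, H) = -521/130 (v(J, H) = -4 + 1/(12 - 142) = -4 + 1/(-130) = -4 - 1/130 = -521/130)
(-10627 + m(E(-6)))*(-21303 + v(58, 170)) = (-10627 + 147)*(-21303 - 521/130) = -10480*(-2769911/130) = 2902866728/13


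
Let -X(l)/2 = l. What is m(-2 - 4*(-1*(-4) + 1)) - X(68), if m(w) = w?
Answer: 114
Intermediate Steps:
X(l) = -2*l
m(-2 - 4*(-1*(-4) + 1)) - X(68) = (-2 - 4*(-1*(-4) + 1)) - (-2)*68 = (-2 - 4*(4 + 1)) - 1*(-136) = (-2 - 4*5) + 136 = (-2 - 20) + 136 = -22 + 136 = 114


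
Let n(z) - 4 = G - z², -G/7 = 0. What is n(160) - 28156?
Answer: -53752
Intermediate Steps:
G = 0 (G = -7*0 = 0)
n(z) = 4 - z² (n(z) = 4 + (0 - z²) = 4 - z²)
n(160) - 28156 = (4 - 1*160²) - 28156 = (4 - 1*25600) - 28156 = (4 - 25600) - 28156 = -25596 - 28156 = -53752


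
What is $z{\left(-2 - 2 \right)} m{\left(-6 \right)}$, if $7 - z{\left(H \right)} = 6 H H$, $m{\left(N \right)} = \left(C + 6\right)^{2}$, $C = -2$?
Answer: $-1424$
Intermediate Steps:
$m{\left(N \right)} = 16$ ($m{\left(N \right)} = \left(-2 + 6\right)^{2} = 4^{2} = 16$)
$z{\left(H \right)} = 7 - 6 H^{2}$ ($z{\left(H \right)} = 7 - 6 H H = 7 - 6 H^{2}$)
$z{\left(-2 - 2 \right)} m{\left(-6 \right)} = \left(7 - 6 \left(-2 - 2\right)^{2}\right) 16 = \left(7 - 6 \left(-4\right)^{2}\right) 16 = \left(7 - 96\right) 16 = \left(-89\right) 16 = -1424$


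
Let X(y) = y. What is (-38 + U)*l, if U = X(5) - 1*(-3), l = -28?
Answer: 840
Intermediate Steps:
U = 8 (U = 5 - 1*(-3) = 5 + 3 = 8)
(-38 + U)*l = (-38 + 8)*(-28) = -30*(-28) = 840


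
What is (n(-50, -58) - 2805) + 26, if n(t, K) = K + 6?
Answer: -2831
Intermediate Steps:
n(t, K) = 6 + K
(n(-50, -58) - 2805) + 26 = ((6 - 58) - 2805) + 26 = (-52 - 2805) + 26 = -2857 + 26 = -2831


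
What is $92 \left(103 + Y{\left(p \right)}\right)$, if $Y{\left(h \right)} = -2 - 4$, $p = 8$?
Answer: $8924$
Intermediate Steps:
$Y{\left(h \right)} = -6$
$92 \left(103 + Y{\left(p \right)}\right) = 92 \left(103 - 6\right) = 92 \cdot 97 = 8924$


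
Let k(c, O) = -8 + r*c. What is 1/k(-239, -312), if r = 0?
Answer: -1/8 ≈ -0.12500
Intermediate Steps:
k(c, O) = -8 (k(c, O) = -8 + 0*c = -8 + 0 = -8)
1/k(-239, -312) = 1/(-8) = -1/8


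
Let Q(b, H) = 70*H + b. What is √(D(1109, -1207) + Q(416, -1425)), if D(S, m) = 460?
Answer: 3*I*√10986 ≈ 314.44*I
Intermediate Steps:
Q(b, H) = b + 70*H
√(D(1109, -1207) + Q(416, -1425)) = √(460 + (416 + 70*(-1425))) = √(460 + (416 - 99750)) = √(460 - 99334) = √(-98874) = 3*I*√10986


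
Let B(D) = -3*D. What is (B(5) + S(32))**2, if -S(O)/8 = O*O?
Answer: 67354849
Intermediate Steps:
S(O) = -8*O**2 (S(O) = -8*O*O = -8*O**2)
(B(5) + S(32))**2 = (-3*5 - 8*32**2)**2 = (-15 - 8*1024)**2 = (-15 - 8192)**2 = (-8207)**2 = 67354849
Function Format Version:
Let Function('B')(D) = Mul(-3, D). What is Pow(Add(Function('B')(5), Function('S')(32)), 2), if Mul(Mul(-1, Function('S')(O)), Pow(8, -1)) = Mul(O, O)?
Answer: 67354849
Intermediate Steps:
Function('S')(O) = Mul(-8, Pow(O, 2)) (Function('S')(O) = Mul(-8, Mul(O, O)) = Mul(-8, Pow(O, 2)))
Pow(Add(Function('B')(5), Function('S')(32)), 2) = Pow(Add(Mul(-3, 5), Mul(-8, Pow(32, 2))), 2) = Pow(Add(-15, Mul(-8, 1024)), 2) = Pow(Add(-15, -8192), 2) = Pow(-8207, 2) = 67354849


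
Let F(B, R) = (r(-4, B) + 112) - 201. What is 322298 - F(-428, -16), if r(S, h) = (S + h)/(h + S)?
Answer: 322386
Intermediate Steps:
r(S, h) = 1 (r(S, h) = (S + h)/(S + h) = 1)
F(B, R) = -88 (F(B, R) = (1 + 112) - 201 = 113 - 201 = -88)
322298 - F(-428, -16) = 322298 - 1*(-88) = 322298 + 88 = 322386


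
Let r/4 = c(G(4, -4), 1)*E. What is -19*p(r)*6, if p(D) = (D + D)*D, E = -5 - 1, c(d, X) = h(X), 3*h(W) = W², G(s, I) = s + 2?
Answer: -14592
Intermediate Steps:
G(s, I) = 2 + s
h(W) = W²/3
c(d, X) = X²/3
E = -6
r = -8 (r = 4*(((⅓)*1²)*(-6)) = 4*(((⅓)*1)*(-6)) = 4*((⅓)*(-6)) = 4*(-2) = -8)
p(D) = 2*D² (p(D) = (2*D)*D = 2*D²)
-19*p(r)*6 = -38*(-8)²*6 = -38*64*6 = -19*128*6 = -2432*6 = -14592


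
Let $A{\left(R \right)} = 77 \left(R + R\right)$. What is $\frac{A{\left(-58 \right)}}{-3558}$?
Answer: $\frac{4466}{1779} \approx 2.5104$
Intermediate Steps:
$A{\left(R \right)} = 154 R$ ($A{\left(R \right)} = 77 \cdot 2 R = 154 R$)
$\frac{A{\left(-58 \right)}}{-3558} = \frac{154 \left(-58\right)}{-3558} = \left(-8932\right) \left(- \frac{1}{3558}\right) = \frac{4466}{1779}$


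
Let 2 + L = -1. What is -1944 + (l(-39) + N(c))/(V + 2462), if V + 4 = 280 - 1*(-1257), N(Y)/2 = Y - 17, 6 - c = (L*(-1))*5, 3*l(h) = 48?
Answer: -7766316/3995 ≈ -1944.0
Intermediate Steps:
L = -3 (L = -2 - 1 = -3)
l(h) = 16 (l(h) = (1/3)*48 = 16)
c = -9 (c = 6 - (-3*(-1))*5 = 6 - 3*5 = 6 - 1*15 = 6 - 15 = -9)
N(Y) = -34 + 2*Y (N(Y) = 2*(Y - 17) = 2*(-17 + Y) = -34 + 2*Y)
V = 1533 (V = -4 + (280 - 1*(-1257)) = -4 + (280 + 1257) = -4 + 1537 = 1533)
-1944 + (l(-39) + N(c))/(V + 2462) = -1944 + (16 + (-34 + 2*(-9)))/(1533 + 2462) = -1944 + (16 + (-34 - 18))/3995 = -1944 + (16 - 52)*(1/3995) = -1944 - 36*1/3995 = -1944 - 36/3995 = -7766316/3995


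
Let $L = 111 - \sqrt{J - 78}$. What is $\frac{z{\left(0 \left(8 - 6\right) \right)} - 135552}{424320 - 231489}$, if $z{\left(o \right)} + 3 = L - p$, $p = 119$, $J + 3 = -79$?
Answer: $- \frac{135563}{192831} - \frac{4 i \sqrt{10}}{192831} \approx -0.70301 - 6.5597 \cdot 10^{-5} i$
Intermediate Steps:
$J = -82$ ($J = -3 - 79 = -82$)
$L = 111 - 4 i \sqrt{10}$ ($L = 111 - \sqrt{-82 - 78} = 111 - \sqrt{-160} = 111 - 4 i \sqrt{10} \approx 111.0 - 12.649 i$)
$z{\left(o \right)} = -11 - 4 i \sqrt{10}$ ($z{\left(o \right)} = -3 + \left(\left(111 - 4 i \sqrt{10}\right) - 119\right) = -3 - \left(8 + 4 i \sqrt{10}\right) = -11 - 4 i \sqrt{10}$)
$\frac{z{\left(0 \left(8 - 6\right) \right)} - 135552}{424320 - 231489} = \frac{\left(-11 - 4 i \sqrt{10}\right) - 135552}{424320 - 231489} = \frac{-135563 - 4 i \sqrt{10}}{192831} = \left(-135563 - 4 i \sqrt{10}\right) \frac{1}{192831} = - \frac{135563}{192831} - \frac{4 i \sqrt{10}}{192831}$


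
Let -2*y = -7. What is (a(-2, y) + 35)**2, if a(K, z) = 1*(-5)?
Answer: 900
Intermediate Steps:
y = 7/2 (y = -1/2*(-7) = 7/2 ≈ 3.5000)
a(K, z) = -5
(a(-2, y) + 35)**2 = (-5 + 35)**2 = 30**2 = 900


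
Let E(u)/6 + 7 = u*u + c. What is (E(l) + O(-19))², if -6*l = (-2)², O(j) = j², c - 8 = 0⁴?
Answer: 1229881/9 ≈ 1.3665e+5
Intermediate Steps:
c = 8 (c = 8 + 0⁴ = 8 + 0 = 8)
l = -⅔ (l = -⅙*(-2)² = -⅙*4 = -⅔ ≈ -0.66667)
E(u) = 6 + 6*u² (E(u) = -42 + 6*(u*u + 8) = -42 + 6*(u² + 8) = -42 + 6*(8 + u²) = -42 + (48 + 6*u²) = 6 + 6*u²)
(E(l) + O(-19))² = ((6 + 6*(-⅔)²) + (-19)²)² = ((6 + 6*(4/9)) + 361)² = ((6 + 8/3) + 361)² = (26/3 + 361)² = (1109/3)² = 1229881/9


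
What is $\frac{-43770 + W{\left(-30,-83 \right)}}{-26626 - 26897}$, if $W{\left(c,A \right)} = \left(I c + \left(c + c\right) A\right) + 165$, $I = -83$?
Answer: $\frac{4015}{5947} \approx 0.67513$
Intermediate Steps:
$W{\left(c,A \right)} = 165 - 83 c + 2 A c$ ($W{\left(c,A \right)} = \left(- 83 c + \left(c + c\right) A\right) + 165 = \left(- 83 c + 2 c A\right) + 165 = \left(- 83 c + 2 A c\right) + 165 = 165 - 83 c + 2 A c$)
$\frac{-43770 + W{\left(-30,-83 \right)}}{-26626 - 26897} = \frac{-43770 + \left(165 - -2490 + 2 \left(-83\right) \left(-30\right)\right)}{-26626 - 26897} = \frac{-43770 + \left(165 + 2490 + 4980\right)}{-53523} = \left(-43770 + 7635\right) \left(- \frac{1}{53523}\right) = \left(-36135\right) \left(- \frac{1}{53523}\right) = \frac{4015}{5947}$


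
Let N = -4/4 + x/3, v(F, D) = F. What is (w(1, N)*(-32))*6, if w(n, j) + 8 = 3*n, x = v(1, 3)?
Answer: 960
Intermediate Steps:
x = 1
N = -2/3 (N = -4/4 + 1/3 = -4*1/4 + 1*(1/3) = -1 + 1/3 = -2/3 ≈ -0.66667)
w(n, j) = -8 + 3*n
(w(1, N)*(-32))*6 = ((-8 + 3*1)*(-32))*6 = ((-8 + 3)*(-32))*6 = -5*(-32)*6 = 160*6 = 960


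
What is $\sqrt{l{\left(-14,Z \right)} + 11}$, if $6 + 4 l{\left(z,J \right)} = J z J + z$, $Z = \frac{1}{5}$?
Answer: $\frac{\sqrt{586}}{10} \approx 2.4207$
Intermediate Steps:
$Z = \frac{1}{5} \approx 0.2$
$l{\left(z,J \right)} = - \frac{3}{2} + \frac{z}{4} + \frac{z J^{2}}{4}$ ($l{\left(z,J \right)} = - \frac{3}{2} + \frac{J z J + z}{4} = - \frac{3}{2} + \frac{z J^{2} + z}{4} = - \frac{3}{2} + \frac{z + z J^{2}}{4} = - \frac{3}{2} + \left(\frac{z}{4} + \frac{z J^{2}}{4}\right) = - \frac{3}{2} + \frac{z}{4} + \frac{z J^{2}}{4}$)
$\sqrt{l{\left(-14,Z \right)} + 11} = \sqrt{\left(- \frac{3}{2} + \frac{1}{4} \left(-14\right) + \frac{1}{4} \left(-14\right) \left(\frac{1}{5}\right)^{2}\right) + 11} = \sqrt{\left(- \frac{3}{2} - \frac{7}{2} + \frac{1}{4} \left(-14\right) \frac{1}{25}\right) + 11} = \sqrt{\left(- \frac{3}{2} - \frac{7}{2} - \frac{7}{50}\right) + 11} = \sqrt{- \frac{257}{50} + 11} = \sqrt{\frac{293}{50}} = \frac{\sqrt{586}}{10}$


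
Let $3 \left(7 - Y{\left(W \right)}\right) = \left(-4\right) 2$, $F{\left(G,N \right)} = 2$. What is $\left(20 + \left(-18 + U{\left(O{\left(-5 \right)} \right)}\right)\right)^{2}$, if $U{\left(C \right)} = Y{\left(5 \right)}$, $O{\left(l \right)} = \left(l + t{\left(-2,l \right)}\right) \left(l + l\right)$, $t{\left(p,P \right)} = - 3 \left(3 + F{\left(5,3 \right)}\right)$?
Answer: $\frac{1225}{9} \approx 136.11$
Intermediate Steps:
$Y{\left(W \right)} = \frac{29}{3}$ ($Y{\left(W \right)} = 7 - \frac{\left(-4\right) 2}{3} = 7 - - \frac{8}{3} = 7 + \frac{8}{3} = \frac{29}{3}$)
$t{\left(p,P \right)} = -15$ ($t{\left(p,P \right)} = - 3 \left(3 + 2\right) = \left(-3\right) 5 = -15$)
$O{\left(l \right)} = 2 l \left(-15 + l\right)$ ($O{\left(l \right)} = \left(l - 15\right) \left(l + l\right) = \left(-15 + l\right) 2 l = 2 l \left(-15 + l\right)$)
$U{\left(C \right)} = \frac{29}{3}$
$\left(20 + \left(-18 + U{\left(O{\left(-5 \right)} \right)}\right)\right)^{2} = \left(20 + \left(-18 + \frac{29}{3}\right)\right)^{2} = \left(20 - \frac{25}{3}\right)^{2} = \left(\frac{35}{3}\right)^{2} = \frac{1225}{9}$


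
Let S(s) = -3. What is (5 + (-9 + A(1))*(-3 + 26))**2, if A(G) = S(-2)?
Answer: 73441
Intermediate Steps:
A(G) = -3
(5 + (-9 + A(1))*(-3 + 26))**2 = (5 + (-9 - 3)*(-3 + 26))**2 = (5 - 12*23)**2 = (5 - 276)**2 = (-271)**2 = 73441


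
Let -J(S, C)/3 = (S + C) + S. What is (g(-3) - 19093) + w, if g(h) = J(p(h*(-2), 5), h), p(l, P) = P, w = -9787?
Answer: -28901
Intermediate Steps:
J(S, C) = -6*S - 3*C (J(S, C) = -3*((S + C) + S) = -3*((C + S) + S) = -3*(C + 2*S) = -6*S - 3*C)
g(h) = -30 - 3*h (g(h) = -6*5 - 3*h = -30 - 3*h)
(g(-3) - 19093) + w = ((-30 - 3*(-3)) - 19093) - 9787 = ((-30 + 9) - 19093) - 9787 = (-21 - 19093) - 9787 = -19114 - 9787 = -28901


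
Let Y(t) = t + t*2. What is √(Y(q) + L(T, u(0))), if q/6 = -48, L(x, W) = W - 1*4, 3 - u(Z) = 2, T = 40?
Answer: 17*I*√3 ≈ 29.445*I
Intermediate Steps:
u(Z) = 1 (u(Z) = 3 - 1*2 = 3 - 2 = 1)
L(x, W) = -4 + W (L(x, W) = W - 4 = -4 + W)
q = -288 (q = 6*(-48) = -288)
Y(t) = 3*t (Y(t) = t + 2*t = 3*t)
√(Y(q) + L(T, u(0))) = √(3*(-288) + (-4 + 1)) = √(-864 - 3) = √(-867) = 17*I*√3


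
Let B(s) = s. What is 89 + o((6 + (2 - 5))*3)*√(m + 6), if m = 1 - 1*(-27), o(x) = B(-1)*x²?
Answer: 89 - 81*√34 ≈ -383.31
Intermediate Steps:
o(x) = -x²
m = 28 (m = 1 + 27 = 28)
89 + o((6 + (2 - 5))*3)*√(m + 6) = 89 + (-((6 + (2 - 5))*3)²)*√(28 + 6) = 89 + (-((6 - 3)*3)²)*√34 = 89 + (-(3*3)²)*√34 = 89 + (-1*9²)*√34 = 89 + (-1*81)*√34 = 89 - 81*√34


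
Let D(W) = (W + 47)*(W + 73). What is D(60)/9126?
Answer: 14231/9126 ≈ 1.5594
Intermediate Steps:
D(W) = (47 + W)*(73 + W)
D(60)/9126 = (3431 + 60² + 120*60)/9126 = (3431 + 3600 + 7200)*(1/9126) = 14231*(1/9126) = 14231/9126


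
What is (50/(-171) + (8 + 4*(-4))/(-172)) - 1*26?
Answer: -192986/7353 ≈ -26.246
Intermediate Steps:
(50/(-171) + (8 + 4*(-4))/(-172)) - 1*26 = (50*(-1/171) + (8 - 16)*(-1/172)) - 26 = (-50/171 - 8*(-1/172)) - 26 = (-50/171 + 2/43) - 26 = -1808/7353 - 26 = -192986/7353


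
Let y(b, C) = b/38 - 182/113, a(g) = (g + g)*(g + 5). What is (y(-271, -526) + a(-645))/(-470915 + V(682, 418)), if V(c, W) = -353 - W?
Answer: -3545088861/2025419684 ≈ -1.7503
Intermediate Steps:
a(g) = 2*g*(5 + g) (a(g) = (2*g)*(5 + g) = 2*g*(5 + g))
y(b, C) = -182/113 + b/38 (y(b, C) = b*(1/38) - 182*1/113 = b/38 - 182/113 = -182/113 + b/38)
(y(-271, -526) + a(-645))/(-470915 + V(682, 418)) = ((-182/113 + (1/38)*(-271)) + 2*(-645)*(5 - 645))/(-470915 + (-353 - 1*418)) = ((-182/113 - 271/38) + 2*(-645)*(-640))/(-470915 + (-353 - 418)) = (-37539/4294 + 825600)/(-470915 - 771) = (3545088861/4294)/(-471686) = (3545088861/4294)*(-1/471686) = -3545088861/2025419684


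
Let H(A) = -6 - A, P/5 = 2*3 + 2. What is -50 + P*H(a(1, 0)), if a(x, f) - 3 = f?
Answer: -410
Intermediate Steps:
a(x, f) = 3 + f
P = 40 (P = 5*(2*3 + 2) = 5*(6 + 2) = 5*8 = 40)
-50 + P*H(a(1, 0)) = -50 + 40*(-6 - (3 + 0)) = -50 + 40*(-6 - 1*3) = -50 + 40*(-6 - 3) = -50 + 40*(-9) = -50 - 360 = -410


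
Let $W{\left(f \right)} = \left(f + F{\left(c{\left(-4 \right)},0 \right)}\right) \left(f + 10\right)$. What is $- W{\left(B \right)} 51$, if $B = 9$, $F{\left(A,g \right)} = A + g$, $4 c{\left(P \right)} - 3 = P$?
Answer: $- \frac{33915}{4} \approx -8478.8$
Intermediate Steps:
$c{\left(P \right)} = \frac{3}{4} + \frac{P}{4}$
$W{\left(f \right)} = \left(10 + f\right) \left(- \frac{1}{4} + f\right)$ ($W{\left(f \right)} = \left(f + \left(\left(\frac{3}{4} + \frac{1}{4} \left(-4\right)\right) + 0\right)\right) \left(f + 10\right) = \left(f + \left(\left(\frac{3}{4} - 1\right) + 0\right)\right) \left(10 + f\right) = \left(f + \left(- \frac{1}{4} + 0\right)\right) \left(10 + f\right) = \left(f - \frac{1}{4}\right) \left(10 + f\right) = \left(- \frac{1}{4} + f\right) \left(10 + f\right) = \left(10 + f\right) \left(- \frac{1}{4} + f\right)$)
$- W{\left(B \right)} 51 = - (- \frac{5}{2} + 9^{2} + \frac{39}{4} \cdot 9) 51 = - (- \frac{5}{2} + 81 + \frac{351}{4}) 51 = \left(-1\right) \frac{665}{4} \cdot 51 = \left(- \frac{665}{4}\right) 51 = - \frac{33915}{4}$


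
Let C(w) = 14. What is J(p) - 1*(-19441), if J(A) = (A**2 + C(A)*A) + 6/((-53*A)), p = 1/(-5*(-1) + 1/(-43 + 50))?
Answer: 9348590987/480816 ≈ 19443.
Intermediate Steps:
p = 7/36 (p = 1/(5 + 1/7) = 1/(36/7) = 7/36 ≈ 0.19444)
J(A) = A**2 + 14*A - 6/(53*A) (J(A) = (A**2 + 14*A) + 6/((-53*A)) = (A**2 + 14*A) + 6*(-1/(53*A)) = (A**2 + 14*A) - 6/(53*A) = A**2 + 14*A - 6/(53*A))
J(p) - 1*(-19441) = ((7/36)**2 + 14*(7/36) - 6/(53*7/36)) - 1*(-19441) = (49/1296 + 49/18 - 6/53*36/7) + 19441 = (49/1296 + 49/18 - 216/371) + 19441 = 1047131/480816 + 19441 = 9348590987/480816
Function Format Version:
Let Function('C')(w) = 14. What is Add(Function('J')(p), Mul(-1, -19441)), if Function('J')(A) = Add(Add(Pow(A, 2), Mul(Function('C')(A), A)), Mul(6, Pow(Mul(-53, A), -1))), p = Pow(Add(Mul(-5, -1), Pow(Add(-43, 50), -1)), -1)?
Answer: Rational(9348590987, 480816) ≈ 19443.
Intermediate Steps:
p = Rational(7, 36) (p = Pow(Add(5, Pow(7, -1)), -1) = Pow(Add(5, Rational(1, 7)), -1) = Pow(Rational(36, 7), -1) = Rational(7, 36) ≈ 0.19444)
Function('J')(A) = Add(Pow(A, 2), Mul(14, A), Mul(Rational(-6, 53), Pow(A, -1))) (Function('J')(A) = Add(Add(Pow(A, 2), Mul(14, A)), Mul(6, Pow(Mul(-53, A), -1))) = Add(Add(Pow(A, 2), Mul(14, A)), Mul(6, Mul(Rational(-1, 53), Pow(A, -1)))) = Add(Add(Pow(A, 2), Mul(14, A)), Mul(Rational(-6, 53), Pow(A, -1))) = Add(Pow(A, 2), Mul(14, A), Mul(Rational(-6, 53), Pow(A, -1))))
Add(Function('J')(p), Mul(-1, -19441)) = Add(Add(Pow(Rational(7, 36), 2), Mul(14, Rational(7, 36)), Mul(Rational(-6, 53), Pow(Rational(7, 36), -1))), Mul(-1, -19441)) = Add(Add(Rational(49, 1296), Rational(49, 18), Mul(Rational(-6, 53), Rational(36, 7))), 19441) = Add(Add(Rational(49, 1296), Rational(49, 18), Rational(-216, 371)), 19441) = Add(Rational(1047131, 480816), 19441) = Rational(9348590987, 480816)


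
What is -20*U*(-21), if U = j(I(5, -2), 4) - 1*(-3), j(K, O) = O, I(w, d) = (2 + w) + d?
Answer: 2940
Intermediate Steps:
I(w, d) = 2 + d + w
U = 7 (U = 4 - 1*(-3) = 4 + 3 = 7)
-20*U*(-21) = -20*7*(-21) = -140*(-21) = 2940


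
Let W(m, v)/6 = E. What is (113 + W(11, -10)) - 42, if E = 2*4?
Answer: 119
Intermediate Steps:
E = 8
W(m, v) = 48 (W(m, v) = 6*8 = 48)
(113 + W(11, -10)) - 42 = (113 + 48) - 42 = 161 - 42 = 119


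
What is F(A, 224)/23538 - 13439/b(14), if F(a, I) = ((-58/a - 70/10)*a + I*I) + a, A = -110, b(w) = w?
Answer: -52602715/54922 ≈ -957.77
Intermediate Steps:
F(a, I) = a + I² + a*(-7 - 58/a) (F(a, I) = ((-58/a - 70*⅒)*a + I²) + a = ((-58/a - 7)*a + I²) + a = ((-7 - 58/a)*a + I²) + a = (a*(-7 - 58/a) + I²) + a = (I² + a*(-7 - 58/a)) + a = a + I² + a*(-7 - 58/a))
F(A, 224)/23538 - 13439/b(14) = (-58 + 224² - 6*(-110))/23538 - 13439/14 = (-58 + 50176 + 660)*(1/23538) - 13439*1/14 = 50778*(1/23538) - 13439/14 = 8463/3923 - 13439/14 = -52602715/54922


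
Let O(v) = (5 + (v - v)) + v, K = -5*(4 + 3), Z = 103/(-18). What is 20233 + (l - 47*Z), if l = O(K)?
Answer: 368495/18 ≈ 20472.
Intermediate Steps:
Z = -103/18 (Z = 103*(-1/18) = -103/18 ≈ -5.7222)
K = -35 (K = -5*7 = -35)
O(v) = 5 + v (O(v) = (5 + 0) + v = 5 + v)
l = -30 (l = 5 - 35 = -30)
20233 + (l - 47*Z) = 20233 + (-30 - 47*(-103/18)) = 20233 + (-30 + 4841/18) = 20233 + 4301/18 = 368495/18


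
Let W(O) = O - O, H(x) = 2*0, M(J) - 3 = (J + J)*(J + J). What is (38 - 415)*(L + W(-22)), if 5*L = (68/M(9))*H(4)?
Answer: 0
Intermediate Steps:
M(J) = 3 + 4*J**2 (M(J) = 3 + (J + J)*(J + J) = 3 + (2*J)*(2*J) = 3 + 4*J**2)
H(x) = 0
L = 0 (L = ((68/(3 + 4*9**2))*0)/5 = ((68/(3 + 4*81))*0)/5 = ((68/(3 + 324))*0)/5 = ((68/327)*0)/5 = (1/5)*0 = 0)
W(O) = 0
(38 - 415)*(L + W(-22)) = (38 - 415)*(0 + 0) = -377*0 = 0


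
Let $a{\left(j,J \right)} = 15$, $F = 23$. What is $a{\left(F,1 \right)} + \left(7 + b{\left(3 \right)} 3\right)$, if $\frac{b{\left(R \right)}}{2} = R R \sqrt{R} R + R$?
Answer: $40 + 162 \sqrt{3} \approx 320.59$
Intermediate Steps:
$b{\left(R \right)} = 2 R + 2 R^{\frac{7}{2}}$ ($b{\left(R \right)} = 2 \left(R R \sqrt{R} R + R\right) = 2 \left(R R^{\frac{3}{2}} R + R\right) = 2 \left(R^{\frac{5}{2}} R + R\right) = 2 \left(R^{\frac{7}{2}} + R\right) = 2 \left(R + R^{\frac{7}{2}}\right) = 2 R + 2 R^{\frac{7}{2}}$)
$a{\left(F,1 \right)} + \left(7 + b{\left(3 \right)} 3\right) = 15 + \left(7 + \left(2 \cdot 3 + 2 \cdot 3^{\frac{7}{2}}\right) 3\right) = 15 + \left(7 + \left(6 + 2 \cdot 27 \sqrt{3}\right) 3\right) = 15 + \left(7 + \left(6 + 54 \sqrt{3}\right) 3\right) = 15 + \left(7 + \left(18 + 162 \sqrt{3}\right)\right) = 15 + \left(25 + 162 \sqrt{3}\right) = 40 + 162 \sqrt{3}$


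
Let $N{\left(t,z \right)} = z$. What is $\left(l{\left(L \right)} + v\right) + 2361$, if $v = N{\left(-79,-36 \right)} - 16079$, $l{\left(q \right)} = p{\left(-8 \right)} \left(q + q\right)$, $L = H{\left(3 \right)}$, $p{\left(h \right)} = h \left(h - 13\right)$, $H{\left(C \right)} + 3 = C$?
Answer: $-13754$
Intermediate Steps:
$H{\left(C \right)} = -3 + C$
$p{\left(h \right)} = h \left(-13 + h\right)$
$L = 0$ ($L = -3 + 3 = 0$)
$l{\left(q \right)} = 336 q$ ($l{\left(q \right)} = - 8 \left(-13 - 8\right) \left(q + q\right) = \left(-8\right) \left(-21\right) 2 q = 168 \cdot 2 q = 336 q$)
$v = -16115$ ($v = -36 - 16079 = -16115$)
$\left(l{\left(L \right)} + v\right) + 2361 = \left(336 \cdot 0 - 16115\right) + 2361 = \left(0 - 16115\right) + 2361 = -16115 + 2361 = -13754$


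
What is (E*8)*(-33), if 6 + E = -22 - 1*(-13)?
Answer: 3960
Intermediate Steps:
E = -15 (E = -6 + (-22 - 1*(-13)) = -6 + (-22 + 13) = -6 - 9 = -15)
(E*8)*(-33) = -15*8*(-33) = -120*(-33) = 3960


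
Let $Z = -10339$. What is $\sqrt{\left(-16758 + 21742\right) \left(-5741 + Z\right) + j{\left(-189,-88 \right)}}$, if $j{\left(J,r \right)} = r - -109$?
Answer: $i \sqrt{80142699} \approx 8952.3 i$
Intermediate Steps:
$j{\left(J,r \right)} = 109 + r$ ($j{\left(J,r \right)} = r + 109 = 109 + r$)
$\sqrt{\left(-16758 + 21742\right) \left(-5741 + Z\right) + j{\left(-189,-88 \right)}} = \sqrt{\left(-16758 + 21742\right) \left(-5741 - 10339\right) + \left(109 - 88\right)} = \sqrt{4984 \left(-16080\right) + 21} = \sqrt{-80142720 + 21} = \sqrt{-80142699} = i \sqrt{80142699}$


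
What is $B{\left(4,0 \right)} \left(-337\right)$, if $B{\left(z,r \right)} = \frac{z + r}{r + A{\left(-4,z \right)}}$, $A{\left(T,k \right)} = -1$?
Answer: $1348$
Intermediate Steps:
$B{\left(z,r \right)} = \frac{r + z}{-1 + r}$ ($B{\left(z,r \right)} = \frac{z + r}{r - 1} = \frac{r + z}{-1 + r}$)
$B{\left(4,0 \right)} \left(-337\right) = \frac{0 + 4}{-1 + 0} \left(-337\right) = \frac{1}{-1} \cdot 4 \left(-337\right) = \left(-1\right) 4 \left(-337\right) = \left(-4\right) \left(-337\right) = 1348$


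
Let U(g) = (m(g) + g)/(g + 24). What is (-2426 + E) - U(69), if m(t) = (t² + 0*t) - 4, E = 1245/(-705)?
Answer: -10838587/4371 ≈ -2479.7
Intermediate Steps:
E = -83/47 (E = 1245*(-1/705) = -83/47 ≈ -1.7660)
m(t) = -4 + t² (m(t) = (t² + 0) - 4 = t² - 4 = -4 + t²)
U(g) = (-4 + g + g²)/(24 + g) (U(g) = ((-4 + g²) + g)/(g + 24) = (-4 + g + g²)/(24 + g))
(-2426 + E) - U(69) = (-2426 - 83/47) - (-4 + 69 + 69²)/(24 + 69) = -114105/47 - (-4 + 69 + 4761)/93 = -114105/47 - 4826/93 = -10838587/4371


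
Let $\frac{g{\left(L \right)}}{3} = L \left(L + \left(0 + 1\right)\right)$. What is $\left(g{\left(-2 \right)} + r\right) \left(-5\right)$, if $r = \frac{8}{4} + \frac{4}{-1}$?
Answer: $-20$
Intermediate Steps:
$g{\left(L \right)} = 3 L \left(1 + L\right)$ ($g{\left(L \right)} = 3 L \left(L + \left(0 + 1\right)\right) = 3 L \left(L + 1\right) = 3 L \left(1 + L\right)$)
$r = -2$ ($r = 8 \cdot \frac{1}{4} + 4 \left(-1\right) = 2 - 4 = -2$)
$\left(g{\left(-2 \right)} + r\right) \left(-5\right) = \left(3 \left(-2\right) \left(1 - 2\right) - 2\right) \left(-5\right) = \left(3 \left(-2\right) \left(-1\right) - 2\right) \left(-5\right) = \left(6 - 2\right) \left(-5\right) = 4 \left(-5\right) = -20$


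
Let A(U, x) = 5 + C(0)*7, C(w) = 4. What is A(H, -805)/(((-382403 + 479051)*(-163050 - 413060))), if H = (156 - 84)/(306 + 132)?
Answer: -11/18559959760 ≈ -5.9267e-10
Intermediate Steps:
H = 12/73 (H = 72/438 = 72*(1/438) = 12/73 ≈ 0.16438)
A(U, x) = 33 (A(U, x) = 5 + 4*7 = 5 + 28 = 33)
A(H, -805)/(((-382403 + 479051)*(-163050 - 413060))) = 33/(((-382403 + 479051)*(-163050 - 413060))) = 33/((96648*(-576110))) = 33/(-55679879280) = 33*(-1/55679879280) = -11/18559959760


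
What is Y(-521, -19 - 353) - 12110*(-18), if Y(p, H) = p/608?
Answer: 132531319/608 ≈ 2.1798e+5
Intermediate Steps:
Y(p, H) = p/608 (Y(p, H) = p*(1/608) = p/608)
Y(-521, -19 - 353) - 12110*(-18) = (1/608)*(-521) - 12110*(-18) = -521/608 + 217980 = 132531319/608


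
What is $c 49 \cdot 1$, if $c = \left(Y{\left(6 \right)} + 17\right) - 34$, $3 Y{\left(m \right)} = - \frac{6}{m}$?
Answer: $- \frac{2548}{3} \approx -849.33$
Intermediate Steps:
$Y{\left(m \right)} = - \frac{2}{m}$ ($Y{\left(m \right)} = \frac{\left(-6\right) \frac{1}{m}}{3} = - \frac{2}{m}$)
$c = - \frac{52}{3}$ ($c = \left(- \frac{2}{6} + 17\right) - 34 = \left(\left(-2\right) \frac{1}{6} + 17\right) - 34 = \left(- \frac{1}{3} + 17\right) - 34 = \frac{50}{3} - 34 = - \frac{52}{3} \approx -17.333$)
$c 49 \cdot 1 = - \frac{52 \cdot 49 \cdot 1}{3} = \left(- \frac{52}{3}\right) 49 = - \frac{2548}{3}$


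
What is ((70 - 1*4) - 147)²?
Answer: 6561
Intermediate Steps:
((70 - 1*4) - 147)² = ((70 - 4) - 147)² = (66 - 147)² = (-81)² = 6561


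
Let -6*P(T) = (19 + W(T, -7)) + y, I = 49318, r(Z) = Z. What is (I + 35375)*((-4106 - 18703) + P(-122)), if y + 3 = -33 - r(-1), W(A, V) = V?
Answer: -3862875961/2 ≈ -1.9314e+9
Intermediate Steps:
y = -35 (y = -3 + (-33 - 1*(-1)) = -3 + (-33 + 1) = -3 - 32 = -35)
P(T) = 23/6 (P(T) = -((19 - 7) - 35)/6 = -(12 - 35)/6 = -⅙*(-23) = 23/6)
(I + 35375)*((-4106 - 18703) + P(-122)) = (49318 + 35375)*((-4106 - 18703) + 23/6) = 84693*(-22809 + 23/6) = 84693*(-136831/6) = -3862875961/2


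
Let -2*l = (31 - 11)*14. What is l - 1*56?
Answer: -196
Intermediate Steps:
l = -140 (l = -(31 - 11)*14/2 = -10*14 = -½*280 = -140)
l - 1*56 = -140 - 1*56 = -140 - 56 = -196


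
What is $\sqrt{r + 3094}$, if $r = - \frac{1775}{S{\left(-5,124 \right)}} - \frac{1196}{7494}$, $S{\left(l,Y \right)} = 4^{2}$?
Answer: $\frac{\sqrt{670079738265}}{14988} \approx 54.616$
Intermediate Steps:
$S{\left(l,Y \right)} = 16$
$r = - \frac{6660493}{59952}$ ($r = - \frac{1775}{16} - \frac{1196}{7494} = \left(-1775\right) \frac{1}{16} - \frac{598}{3747} = - \frac{1775}{16} - \frac{598}{3747} = - \frac{6660493}{59952} \approx -111.1$)
$\sqrt{r + 3094} = \sqrt{- \frac{6660493}{59952} + 3094} = \sqrt{\frac{178830995}{59952}} = \frac{\sqrt{670079738265}}{14988}$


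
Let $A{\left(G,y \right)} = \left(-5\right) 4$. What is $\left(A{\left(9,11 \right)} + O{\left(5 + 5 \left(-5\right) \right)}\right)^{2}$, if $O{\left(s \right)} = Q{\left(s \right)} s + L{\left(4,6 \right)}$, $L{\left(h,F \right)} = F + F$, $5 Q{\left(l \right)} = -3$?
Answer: $16$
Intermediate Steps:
$Q{\left(l \right)} = - \frac{3}{5}$ ($Q{\left(l \right)} = \frac{1}{5} \left(-3\right) = - \frac{3}{5}$)
$L{\left(h,F \right)} = 2 F$
$A{\left(G,y \right)} = -20$
$O{\left(s \right)} = 12 - \frac{3 s}{5}$ ($O{\left(s \right)} = - \frac{3 s}{5} + 2 \cdot 6 = - \frac{3 s}{5} + 12 = 12 - \frac{3 s}{5}$)
$\left(A{\left(9,11 \right)} + O{\left(5 + 5 \left(-5\right) \right)}\right)^{2} = \left(-20 + \left(12 - \frac{3 \left(5 + 5 \left(-5\right)\right)}{5}\right)\right)^{2} = \left(-20 + \left(12 - \frac{3 \left(5 - 25\right)}{5}\right)\right)^{2} = \left(-20 + \left(12 - -12\right)\right)^{2} = \left(-20 + \left(12 + 12\right)\right)^{2} = \left(-20 + 24\right)^{2} = 4^{2} = 16$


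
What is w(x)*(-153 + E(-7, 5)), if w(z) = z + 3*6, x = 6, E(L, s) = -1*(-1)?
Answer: -3648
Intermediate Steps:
E(L, s) = 1
w(z) = 18 + z (w(z) = z + 18 = 18 + z)
w(x)*(-153 + E(-7, 5)) = (18 + 6)*(-153 + 1) = 24*(-152) = -3648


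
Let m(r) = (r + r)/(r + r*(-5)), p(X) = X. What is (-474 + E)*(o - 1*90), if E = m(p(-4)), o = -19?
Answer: 103441/2 ≈ 51721.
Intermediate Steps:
m(r) = -½ (m(r) = (2*r)/(r - 5*r) = (2*r)/((-4*r)) = (2*r)*(-1/(4*r)) = -½)
E = -½ ≈ -0.50000
(-474 + E)*(o - 1*90) = (-474 - ½)*(-19 - 1*90) = -949*(-19 - 90)/2 = -949/2*(-109) = 103441/2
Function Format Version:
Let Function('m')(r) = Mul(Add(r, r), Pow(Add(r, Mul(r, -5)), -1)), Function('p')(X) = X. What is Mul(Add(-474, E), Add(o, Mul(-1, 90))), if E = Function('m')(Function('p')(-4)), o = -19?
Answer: Rational(103441, 2) ≈ 51721.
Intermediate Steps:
Function('m')(r) = Rational(-1, 2) (Function('m')(r) = Mul(Mul(2, r), Pow(Add(r, Mul(-5, r)), -1)) = Mul(Mul(2, r), Pow(Mul(-4, r), -1)) = Mul(Mul(2, r), Mul(Rational(-1, 4), Pow(r, -1))) = Rational(-1, 2))
E = Rational(-1, 2) ≈ -0.50000
Mul(Add(-474, E), Add(o, Mul(-1, 90))) = Mul(Add(-474, Rational(-1, 2)), Add(-19, Mul(-1, 90))) = Mul(Rational(-949, 2), Add(-19, -90)) = Mul(Rational(-949, 2), -109) = Rational(103441, 2)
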